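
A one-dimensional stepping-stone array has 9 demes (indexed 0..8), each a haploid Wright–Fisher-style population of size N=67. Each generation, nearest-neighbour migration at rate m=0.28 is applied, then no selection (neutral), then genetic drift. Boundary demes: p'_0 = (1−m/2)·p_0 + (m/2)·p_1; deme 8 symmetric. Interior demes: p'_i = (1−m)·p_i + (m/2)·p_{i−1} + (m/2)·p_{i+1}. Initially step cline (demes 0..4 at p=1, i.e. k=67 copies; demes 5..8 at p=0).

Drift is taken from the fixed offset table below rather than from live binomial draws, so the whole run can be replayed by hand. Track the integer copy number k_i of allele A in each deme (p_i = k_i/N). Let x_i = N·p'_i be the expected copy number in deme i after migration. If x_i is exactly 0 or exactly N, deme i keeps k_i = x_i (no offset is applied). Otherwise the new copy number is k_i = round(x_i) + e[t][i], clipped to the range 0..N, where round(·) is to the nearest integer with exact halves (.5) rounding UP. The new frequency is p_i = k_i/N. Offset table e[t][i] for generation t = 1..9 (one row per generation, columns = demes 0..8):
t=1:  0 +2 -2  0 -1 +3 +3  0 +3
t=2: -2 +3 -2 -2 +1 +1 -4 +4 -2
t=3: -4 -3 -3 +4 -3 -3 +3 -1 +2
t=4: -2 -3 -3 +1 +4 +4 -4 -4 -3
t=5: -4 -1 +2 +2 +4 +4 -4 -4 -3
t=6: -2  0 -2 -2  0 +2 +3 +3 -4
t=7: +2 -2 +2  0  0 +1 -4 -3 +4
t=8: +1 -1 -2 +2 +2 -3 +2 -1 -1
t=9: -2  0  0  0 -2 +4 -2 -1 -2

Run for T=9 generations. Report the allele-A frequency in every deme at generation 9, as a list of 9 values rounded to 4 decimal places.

t=0: k=[67 67 67 67 67 0 0 0 0]
t=1: x=[67.0000 67.0000 67.0000 67.0000 57.6200 9.3800 0.0000 0.0000 0.0000] k=[67 67 67 67 57 12 0 0 0]
t=2: x=[67.0000 67.0000 67.0000 65.6000 52.1000 16.6200 1.6800 0.0000 0.0000] k=[67 67 67 64 53 18 0 0 0]
t=3: x=[67.0000 67.0000 66.5800 62.8800 49.6400 20.3800 2.5200 0.0000 0.0000] k=[67 67 64 67 47 17 6 0 0]
t=4: x=[67.0000 66.5800 64.8400 63.7800 45.6000 19.6600 6.7000 0.8400 0.0000] k=[67 64 62 65 50 24 3 0 0]
t=5: x=[66.5800 64.1400 62.7000 62.4800 48.4600 24.7000 5.5200 0.4200 0.0000] k=[63 63 65 64 52 29 2 0 0]
t=6: x=[63.0000 63.2800 64.5800 62.4600 50.4600 28.4400 5.5000 0.2800 0.0000] k=[61 63 63 60 50 30 9 3 0]
t=7: x=[61.2800 62.7200 62.5800 59.0200 48.6000 29.8600 11.1000 3.4200 0.4200] k=[63 61 65 59 49 31 7 0 4]
t=8: x=[62.7200 61.8400 63.6000 58.4400 47.8800 30.1600 9.3800 1.5400 3.4400] k=[64 61 62 60 50 27 11 1 2]
t=9: x=[63.5800 61.5600 61.5800 58.8800 48.1800 27.9800 11.8400 2.5400 1.8600] k=[62 62 62 59 46 32 10 2 0]

[0.9254, 0.9254, 0.9254, 0.8806, 0.6866, 0.4776, 0.1493, 0.0299, 0.0000]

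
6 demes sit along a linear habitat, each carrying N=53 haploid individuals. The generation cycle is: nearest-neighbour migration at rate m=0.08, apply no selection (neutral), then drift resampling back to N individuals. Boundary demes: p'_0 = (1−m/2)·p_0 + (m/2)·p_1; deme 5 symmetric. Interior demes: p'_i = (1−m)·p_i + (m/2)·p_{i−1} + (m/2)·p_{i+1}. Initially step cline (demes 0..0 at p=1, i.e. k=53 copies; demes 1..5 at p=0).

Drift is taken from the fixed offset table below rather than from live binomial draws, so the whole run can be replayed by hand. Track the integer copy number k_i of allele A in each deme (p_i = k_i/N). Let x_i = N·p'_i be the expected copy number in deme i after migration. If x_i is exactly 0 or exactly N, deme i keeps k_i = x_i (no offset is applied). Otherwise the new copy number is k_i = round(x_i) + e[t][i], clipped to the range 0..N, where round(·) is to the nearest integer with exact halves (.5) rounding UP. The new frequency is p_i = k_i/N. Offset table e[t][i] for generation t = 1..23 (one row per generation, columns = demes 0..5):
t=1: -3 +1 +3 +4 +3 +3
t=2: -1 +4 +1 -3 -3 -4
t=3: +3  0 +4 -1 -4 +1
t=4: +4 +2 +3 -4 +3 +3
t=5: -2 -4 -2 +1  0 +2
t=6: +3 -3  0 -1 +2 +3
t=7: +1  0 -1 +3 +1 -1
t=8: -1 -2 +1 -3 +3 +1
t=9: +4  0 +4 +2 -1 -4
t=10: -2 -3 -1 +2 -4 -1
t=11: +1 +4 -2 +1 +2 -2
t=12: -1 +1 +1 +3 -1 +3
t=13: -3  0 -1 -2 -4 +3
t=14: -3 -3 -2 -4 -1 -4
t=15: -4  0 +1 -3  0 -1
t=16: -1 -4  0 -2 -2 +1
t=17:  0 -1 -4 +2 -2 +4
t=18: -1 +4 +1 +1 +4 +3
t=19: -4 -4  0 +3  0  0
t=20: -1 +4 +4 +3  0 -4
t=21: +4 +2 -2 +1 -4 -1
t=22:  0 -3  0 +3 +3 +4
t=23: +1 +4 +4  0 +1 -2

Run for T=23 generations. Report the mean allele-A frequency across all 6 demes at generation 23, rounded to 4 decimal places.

0.2327

t=0: k=[53 0 0 0 0 0]
t=1: x=[50.8800 2.1200 0.0000 0.0000 0.0000 0.0000] k=[48 3 0 0 0 0]
t=2: x=[46.2000 4.6800 0.1200 0.0000 0.0000 0.0000] k=[45 9 1 0 0 0]
t=3: x=[43.5600 10.1200 1.2800 0.0400 0.0000 0.0000] k=[47 10 5 0 0 0]
t=4: x=[45.5200 11.2800 5.0000 0.2000 0.0000 0.0000] k=[50 13 8 0 0 0]
t=5: x=[48.5200 14.2800 7.8800 0.3200 0.0000 0.0000] k=[47 10 6 1 0 0]
t=6: x=[45.5200 11.3200 5.9600 1.1600 0.0400 0.0000] k=[49 8 6 0 2 0]
t=7: x=[47.3600 9.5600 5.8400 0.3200 1.8400 0.0800] k=[48 10 5 3 3 0]
t=8: x=[46.4800 11.3200 5.1200 3.0800 2.8800 0.1200] k=[45 9 6 0 6 1]
t=9: x=[43.5600 10.3200 5.8800 0.4800 5.5600 1.2000] k=[48 10 10 2 5 0]
t=10: x=[46.4800 11.5200 9.6800 2.4400 4.6800 0.2000] k=[44 9 9 4 1 0]
t=11: x=[42.6000 10.4000 8.8000 4.0800 1.0800 0.0400] k=[44 14 7 5 3 0]
t=12: x=[42.8000 14.9200 7.2000 5.0000 2.9600 0.1200] k=[42 16 8 8 2 3]
t=13: x=[40.9600 16.7200 8.3200 7.7600 2.2800 2.9600] k=[38 17 7 6 0 6]
t=14: x=[37.1600 17.4400 7.3600 5.8000 0.4800 5.7600] k=[34 14 5 2 0 2]
t=15: x=[33.2000 14.4400 5.2400 2.0400 0.1600 1.9200] k=[29 14 6 0 0 1]
t=16: x=[28.4000 14.2800 6.0800 0.2400 0.0400 0.9600] k=[27 10 6 0 0 2]
t=17: x=[26.3200 10.5200 5.9200 0.2400 0.0800 1.9200] k=[26 10 2 2 0 6]
t=18: x=[25.3600 10.3200 2.3200 1.9200 0.3200 5.7600] k=[24 14 3 3 4 9]
t=19: x=[23.6000 13.9600 3.4400 3.0400 4.1600 8.8000] k=[20 10 3 6 4 9]
t=20: x=[19.6000 10.1200 3.4000 5.8000 4.2800 8.8000] k=[19 14 7 9 4 5]
t=21: x=[18.8000 13.9200 7.3600 8.7200 4.2400 4.9600] k=[23 16 5 10 0 4]
t=22: x=[22.7200 15.8400 5.6400 9.4000 0.5600 3.8400] k=[23 13 6 12 4 8]
t=23: x=[22.6000 13.1200 6.5200 11.4400 4.4800 7.8400] k=[24 17 11 11 5 6]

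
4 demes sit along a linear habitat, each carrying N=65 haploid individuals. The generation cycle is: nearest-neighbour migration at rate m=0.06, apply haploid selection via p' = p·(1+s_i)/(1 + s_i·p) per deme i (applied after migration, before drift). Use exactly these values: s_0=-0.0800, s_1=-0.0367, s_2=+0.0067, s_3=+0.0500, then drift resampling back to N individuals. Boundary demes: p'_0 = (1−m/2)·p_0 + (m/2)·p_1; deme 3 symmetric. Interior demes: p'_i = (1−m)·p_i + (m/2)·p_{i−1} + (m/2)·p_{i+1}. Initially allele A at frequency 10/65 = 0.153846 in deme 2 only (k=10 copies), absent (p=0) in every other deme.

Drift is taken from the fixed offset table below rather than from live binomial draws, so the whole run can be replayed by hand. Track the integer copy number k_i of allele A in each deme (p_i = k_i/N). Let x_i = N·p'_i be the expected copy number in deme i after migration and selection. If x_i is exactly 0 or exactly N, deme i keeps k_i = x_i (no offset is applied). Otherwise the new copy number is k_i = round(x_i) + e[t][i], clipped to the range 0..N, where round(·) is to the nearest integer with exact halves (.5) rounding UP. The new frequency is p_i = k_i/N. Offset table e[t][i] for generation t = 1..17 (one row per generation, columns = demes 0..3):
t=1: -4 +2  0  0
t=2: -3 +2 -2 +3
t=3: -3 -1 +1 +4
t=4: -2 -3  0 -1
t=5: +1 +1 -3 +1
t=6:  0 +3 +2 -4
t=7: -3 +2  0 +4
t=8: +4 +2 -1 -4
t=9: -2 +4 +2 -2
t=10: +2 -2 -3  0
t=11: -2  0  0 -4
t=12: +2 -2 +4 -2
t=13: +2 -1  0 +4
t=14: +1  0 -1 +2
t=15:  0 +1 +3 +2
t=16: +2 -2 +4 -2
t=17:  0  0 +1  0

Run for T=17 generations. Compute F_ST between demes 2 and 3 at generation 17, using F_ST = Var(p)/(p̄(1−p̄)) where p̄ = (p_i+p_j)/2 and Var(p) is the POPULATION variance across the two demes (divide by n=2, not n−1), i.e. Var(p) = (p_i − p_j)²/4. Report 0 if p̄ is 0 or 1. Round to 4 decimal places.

0.0269

t=0: k=[0 0 10 0]
t=1: x=[0.0000 0.2890 9.4538 0.3149] k=[0 2 9 0]
t=2: x=[0.0552 2.0736 8.5696 0.2834] k=[0 4 7 3]
t=3: x=[0.1104 3.8329 6.8307 3.2682] k=[0 3 8 7]
t=4: x=[0.0828 2.9528 7.8661 7.3418] k=[0 0 8 6]
t=5: x=[0.0000 0.2312 7.7454 6.3335] k=[0 1 5 7]
t=6: x=[0.0276 1.0506 4.9706 7.2483] k=[0 4 7 3]
t=7: x=[0.1104 3.8329 6.8307 3.2682] k=[0 6 7 7]
t=8: x=[0.1656 5.6540 7.0117 7.3106] k=[4 8 6 3]
t=9: x=[3.8097 7.5664 6.0063 3.2368] k=[2 12 8 1]
t=10: x=[2.1220 11.2284 7.9565 1.2693] k=[4 9 5 1]
t=11: x=[3.8376 8.4513 5.0309 1.1750] k=[2 8 5 0]
t=12: x=[2.0110 7.4790 4.9706 0.1575] k=[4 5 9 0]
t=13: x=[3.7261 4.9173 8.6600 0.2834] k=[6 4 9 4]
t=14: x=[5.5050 4.0652 8.7504 4.3436] k=[7 4 8 6]
t=15: x=[6.4117 4.0652 7.8661 6.3335] k=[6 5 11 8]
t=16: x=[5.5331 5.0336 10.7900 8.4420] k=[8 3 15 6]
t=17: x=[7.2925 3.3879 14.4449 6.5519] k=[7 3 15 7]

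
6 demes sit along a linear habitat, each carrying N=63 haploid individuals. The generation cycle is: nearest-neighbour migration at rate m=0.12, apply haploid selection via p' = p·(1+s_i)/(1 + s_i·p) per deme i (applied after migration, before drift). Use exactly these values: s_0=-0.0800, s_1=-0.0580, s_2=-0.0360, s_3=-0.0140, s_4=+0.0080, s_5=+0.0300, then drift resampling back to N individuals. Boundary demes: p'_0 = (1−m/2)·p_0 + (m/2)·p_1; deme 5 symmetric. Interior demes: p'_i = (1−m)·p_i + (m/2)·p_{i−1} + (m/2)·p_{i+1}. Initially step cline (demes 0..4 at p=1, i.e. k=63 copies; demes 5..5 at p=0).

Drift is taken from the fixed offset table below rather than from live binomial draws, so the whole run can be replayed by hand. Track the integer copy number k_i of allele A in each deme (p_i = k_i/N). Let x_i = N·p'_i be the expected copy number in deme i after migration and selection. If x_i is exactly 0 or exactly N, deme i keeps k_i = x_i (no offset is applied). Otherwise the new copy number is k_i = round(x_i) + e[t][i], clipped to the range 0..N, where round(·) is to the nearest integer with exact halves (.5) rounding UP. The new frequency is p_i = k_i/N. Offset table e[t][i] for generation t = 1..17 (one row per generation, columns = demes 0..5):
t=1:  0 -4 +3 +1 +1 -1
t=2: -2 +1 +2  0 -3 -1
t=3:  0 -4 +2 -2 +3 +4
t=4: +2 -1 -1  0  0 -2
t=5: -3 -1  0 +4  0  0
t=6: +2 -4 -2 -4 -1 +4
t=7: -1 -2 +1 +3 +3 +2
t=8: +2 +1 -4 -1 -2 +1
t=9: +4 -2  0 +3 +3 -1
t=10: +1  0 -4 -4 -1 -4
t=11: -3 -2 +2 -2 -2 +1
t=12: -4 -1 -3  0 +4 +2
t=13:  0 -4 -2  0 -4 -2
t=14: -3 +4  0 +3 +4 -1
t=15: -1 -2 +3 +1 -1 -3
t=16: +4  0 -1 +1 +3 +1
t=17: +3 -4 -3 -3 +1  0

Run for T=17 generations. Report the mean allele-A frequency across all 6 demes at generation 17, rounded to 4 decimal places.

t=0: k=[63 63 63 63 63 0]
t=1: x=[63.0000 63.0000 63.0000 63.0000 59.2482 3.8864] k=[63 63 63 63 60 3]
t=2: x=[63.0000 63.0000 63.0000 62.8175 56.8047 6.5924] k=[63 63 63 63 54 6]
t=3: x=[63.0000 63.0000 63.0000 62.4524 51.7339 9.1079] k=[63 63 63 60 55 13]
t=4: x=[63.0000 63.0000 62.8133 59.8379 52.8480 15.8683] k=[63 63 62 60 53 14]
t=5: x=[63.0000 62.9363 61.9011 59.6556 51.1568 16.7003] k=[63 62 62 63 51 17]
t=6: x=[62.9348 62.0030 62.0254 62.2091 49.7635 19.4350] k=[63 58 60 58 49 23]
t=7: x=[62.6740 58.1597 59.6454 57.5097 48.0710 25.0044] k=[62 56 61 61 51 27]
t=8: x=[61.5245 56.3111 60.6174 60.3646 50.2413 28.9018] k=[63 57 57 59 48 30]
t=9: x=[62.6089 57.0456 56.9216 58.1573 47.6726 31.5455] k=[63 55 57 61 51 31]
t=10: x=[62.4786 55.2008 56.9216 60.1215 50.4801 32.6651] k=[63 55 53 56 49 29]
t=11: x=[62.4786 54.9497 52.9953 55.3053 48.3099 30.6650] k=[59 53 55 53 46 32]
t=12: x=[58.2892 52.9870 54.4938 52.5779 45.6802 33.3044] k=[54 52 51 53 50 35]
t=13: x=[53.2102 51.5093 50.8239 52.5779 49.3653 36.3555] k=[53 48 49 53 45 34]
t=14: x=[51.9613 47.6778 48.7804 52.1540 44.9229 35.1202] k=[49 52 49 55 49 34]
t=15: x=[48.2594 51.0730 49.1479 54.1735 48.5489 35.3594] k=[47 49 52 55 48 32]
t=16: x=[46.1093 48.4006 51.6631 54.2948 47.5531 33.4242] k=[50 48 51 55 51 34]
t=17: x=[48.9928 47.6159 50.7012 54.4160 50.3010 35.4789] k=[52 44 48 51 51 35]

0.7434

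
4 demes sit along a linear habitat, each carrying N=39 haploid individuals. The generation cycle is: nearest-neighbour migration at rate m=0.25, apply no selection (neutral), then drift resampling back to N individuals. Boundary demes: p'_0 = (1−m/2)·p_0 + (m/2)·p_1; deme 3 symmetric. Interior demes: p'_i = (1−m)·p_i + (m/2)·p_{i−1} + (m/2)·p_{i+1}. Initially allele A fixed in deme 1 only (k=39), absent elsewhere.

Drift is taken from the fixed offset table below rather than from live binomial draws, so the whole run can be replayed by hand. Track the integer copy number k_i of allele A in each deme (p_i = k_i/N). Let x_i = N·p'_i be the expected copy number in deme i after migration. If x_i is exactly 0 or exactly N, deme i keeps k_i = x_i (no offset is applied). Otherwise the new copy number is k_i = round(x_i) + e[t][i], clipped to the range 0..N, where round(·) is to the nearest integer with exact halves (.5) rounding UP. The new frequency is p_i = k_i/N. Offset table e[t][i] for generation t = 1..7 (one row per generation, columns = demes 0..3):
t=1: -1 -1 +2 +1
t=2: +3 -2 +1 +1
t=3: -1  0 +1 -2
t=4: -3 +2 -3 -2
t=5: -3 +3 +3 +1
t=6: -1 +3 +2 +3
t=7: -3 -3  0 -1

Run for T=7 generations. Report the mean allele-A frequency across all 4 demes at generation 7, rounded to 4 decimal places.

t=0: k=[0 39 0 0]
t=1: x=[4.8750 29.2500 4.8750 0.0000] k=[4 28 7 0]
t=2: x=[7.0000 22.3750 8.7500 0.8750] k=[10 20 10 2]
t=3: x=[11.2500 17.5000 10.2500 3.0000] k=[10 18 11 1]
t=4: x=[11.0000 16.1250 10.6250 2.2500] k=[8 18 8 0]
t=5: x=[9.2500 15.5000 8.2500 1.0000] k=[6 19 11 2]
t=6: x=[7.6250 16.3750 10.8750 3.1250] k=[7 19 13 6]
t=7: x=[8.5000 16.7500 12.8750 6.8750] k=[6 14 13 6]

0.2500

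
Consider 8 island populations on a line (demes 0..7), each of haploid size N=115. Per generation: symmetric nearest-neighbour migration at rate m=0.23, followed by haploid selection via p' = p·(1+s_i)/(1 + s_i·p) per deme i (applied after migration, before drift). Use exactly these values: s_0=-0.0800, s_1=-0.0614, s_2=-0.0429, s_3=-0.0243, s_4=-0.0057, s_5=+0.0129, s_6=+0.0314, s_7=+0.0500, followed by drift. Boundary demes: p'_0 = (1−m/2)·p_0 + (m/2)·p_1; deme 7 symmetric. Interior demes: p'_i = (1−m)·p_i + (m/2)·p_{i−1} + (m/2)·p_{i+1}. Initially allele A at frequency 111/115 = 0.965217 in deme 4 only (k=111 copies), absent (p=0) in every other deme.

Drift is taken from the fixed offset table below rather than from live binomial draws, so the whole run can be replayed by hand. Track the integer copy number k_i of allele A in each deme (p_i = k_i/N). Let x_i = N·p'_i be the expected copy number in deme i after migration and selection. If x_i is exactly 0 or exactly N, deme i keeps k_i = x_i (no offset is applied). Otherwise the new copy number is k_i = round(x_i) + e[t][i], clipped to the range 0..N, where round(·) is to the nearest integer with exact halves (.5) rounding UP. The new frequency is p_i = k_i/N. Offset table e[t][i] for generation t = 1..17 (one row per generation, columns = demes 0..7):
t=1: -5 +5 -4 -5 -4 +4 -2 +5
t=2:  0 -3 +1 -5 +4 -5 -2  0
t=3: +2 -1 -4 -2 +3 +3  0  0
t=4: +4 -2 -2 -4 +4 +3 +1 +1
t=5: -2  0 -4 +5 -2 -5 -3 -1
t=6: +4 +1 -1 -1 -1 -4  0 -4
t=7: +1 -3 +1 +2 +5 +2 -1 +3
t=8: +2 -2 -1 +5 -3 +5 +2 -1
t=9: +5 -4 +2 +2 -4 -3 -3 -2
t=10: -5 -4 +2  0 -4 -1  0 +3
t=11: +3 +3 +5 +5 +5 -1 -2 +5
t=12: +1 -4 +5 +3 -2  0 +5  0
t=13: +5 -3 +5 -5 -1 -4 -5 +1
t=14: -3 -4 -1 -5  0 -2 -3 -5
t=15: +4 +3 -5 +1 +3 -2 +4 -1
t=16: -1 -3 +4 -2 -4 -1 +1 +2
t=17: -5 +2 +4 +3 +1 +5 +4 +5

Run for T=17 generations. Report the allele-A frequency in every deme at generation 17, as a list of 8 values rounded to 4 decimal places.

t=0: k=[0 0 0 0 111 0 0 0]
t=1: x=[0.0000 0.0000 0.0000 12.4885 85.3444 12.9112 0.0000 0.0000] k=[0 0 0 7 81 17 0 0]
t=2: x=[0.0000 0.0000 0.7707 14.3924 64.9685 22.6371 2.0153 0.0000] k=[0 0 2 9 69 18 0 0]
t=3: x=[0.0000 0.2159 2.4669 14.7753 56.0707 22.0223 2.1338 0.0000] k=[0 0 0 13 59 25 2 0]
t=4: x=[0.0000 0.0000 1.4317 16.4452 49.6387 26.5257 4.5481 0.2415] k=[0 0 0 12 54 30 6 1]
t=5: x=[0.0000 0.0000 1.3215 15.1239 46.2519 30.2851 8.4232 1.6526] k=[0 0 0 20 44 25 5 1]
t=6: x=[0.0000 0.0000 2.2032 20.0495 38.9077 25.1359 7.0416 1.5320] k=[0 0 1 19 38 21 7 0]
t=7: x=[0.0000 0.1079 2.8314 18.7261 33.7236 21.5687 8.0330 0.8450] k=[0 0 4 21 39 24 7 4]
t=8: x=[0.0000 0.4319 5.2701 20.6942 35.0655 24.0126 8.8595 4.5536] k=[0 0 4 26 32 29 11 4]
t=9: x=[0.0000 0.4319 5.8228 23.6939 30.8358 27.5426 12.6079 5.0347] k=[0 0 8 26 27 25 10 3]
t=10: x=[0.0000 0.8639 8.7875 23.5805 26.5381 23.7456 11.2294 3.9887] k=[0 0 11 24 23 23 11 7]
t=11: x=[0.0000 1.1881 10.7934 21.9498 23.0096 21.8459 12.2544 7.8077] k=[0 4 16 27 28 21 10 13]
t=12: x=[0.4233 4.6301 15.2942 25.3604 26.9618 20.7571 11.9367 13.2150] k=[1 1 20 28 25 21 17 13]
t=13: x=[0.9206 2.9945 18.0575 26.2335 24.7737 21.2209 17.4528 14.0508] k=[6 0 23 21 24 17 12 15]
t=14: x=[4.9033 3.1358 19.4073 21.1471 22.7455 17.4186 13.2788 15.2903] k=[2 0 18 16 23 15 10 10]
t=15: x=[1.6304 2.1614 15.1150 16.6811 21.1761 15.5162 10.8757 10.4545] k=[6 5 10 18 24 14 15 9]
t=16: x=[5.4365 5.3569 9.9396 17.4035 22.0579 15.4355 14.5842 10.1318] k=[4 2 14 15 18 14 16 12]
t=17: x=[3.4775 3.3949 12.2468 14.9079 17.1116 14.8550 15.7250 13.0125] k=[0 5 16 18 18 20 20 18]

[0.0000, 0.0435, 0.1391, 0.1565, 0.1565, 0.1739, 0.1739, 0.1565]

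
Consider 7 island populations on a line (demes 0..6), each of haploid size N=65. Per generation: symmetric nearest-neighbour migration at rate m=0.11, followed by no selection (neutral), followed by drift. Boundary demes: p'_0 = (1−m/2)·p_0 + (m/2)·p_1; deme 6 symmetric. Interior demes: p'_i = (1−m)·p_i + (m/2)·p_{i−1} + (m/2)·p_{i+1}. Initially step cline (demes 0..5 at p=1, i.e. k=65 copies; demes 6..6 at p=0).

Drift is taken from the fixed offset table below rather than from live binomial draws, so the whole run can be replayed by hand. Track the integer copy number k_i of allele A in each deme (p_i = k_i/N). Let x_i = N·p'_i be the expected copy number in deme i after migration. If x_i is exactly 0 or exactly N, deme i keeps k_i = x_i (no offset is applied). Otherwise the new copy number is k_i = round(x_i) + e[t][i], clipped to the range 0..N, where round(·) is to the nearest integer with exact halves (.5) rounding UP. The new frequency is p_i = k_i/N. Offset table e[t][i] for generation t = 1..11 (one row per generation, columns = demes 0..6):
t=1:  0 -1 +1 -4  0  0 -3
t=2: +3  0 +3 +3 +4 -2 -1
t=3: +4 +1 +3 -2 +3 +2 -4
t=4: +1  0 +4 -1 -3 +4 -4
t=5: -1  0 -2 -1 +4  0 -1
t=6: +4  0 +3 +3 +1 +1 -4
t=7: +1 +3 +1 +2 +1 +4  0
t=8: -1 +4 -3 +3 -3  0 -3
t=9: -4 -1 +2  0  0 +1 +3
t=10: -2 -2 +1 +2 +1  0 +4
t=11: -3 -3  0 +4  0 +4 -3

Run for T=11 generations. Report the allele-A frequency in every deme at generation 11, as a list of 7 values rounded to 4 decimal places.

[1.0000, 1.0000, 1.0000, 1.0000, 0.9538, 0.8308, 0.2462]

t=0: k=[65 65 65 65 65 65 0]
t=1: x=[65.0000 65.0000 65.0000 65.0000 65.0000 61.4250 3.5750] k=[65 65 65 65 65 61 1]
t=2: x=[65.0000 65.0000 65.0000 65.0000 64.7800 57.9200 4.3000] k=[65 65 65 65 65 56 3]
t=3: x=[65.0000 65.0000 65.0000 65.0000 64.5050 53.5800 5.9150] k=[65 65 65 65 65 56 2]
t=4: x=[65.0000 65.0000 65.0000 65.0000 64.5050 53.5250 4.9700] k=[65 65 65 65 62 58 1]
t=5: x=[65.0000 65.0000 65.0000 64.8350 61.9450 55.0850 4.1350] k=[65 65 65 64 65 55 3]
t=6: x=[65.0000 65.0000 64.9450 64.1100 64.3950 52.6900 5.8600] k=[65 65 65 65 65 54 2]
t=7: x=[65.0000 65.0000 65.0000 65.0000 64.3950 51.7450 4.8600] k=[65 65 65 65 65 56 5]
t=8: x=[65.0000 65.0000 65.0000 65.0000 64.5050 53.6900 7.8050] k=[65 65 65 65 62 54 5]
t=9: x=[65.0000 65.0000 65.0000 64.8350 61.7250 51.7450 7.6950] k=[65 65 65 65 62 53 11]
t=10: x=[65.0000 65.0000 65.0000 64.8350 61.6700 51.1850 13.3100] k=[65 65 65 65 63 51 17]
t=11: x=[65.0000 65.0000 65.0000 64.8900 62.4500 49.7900 18.8700] k=[65 65 65 65 62 54 16]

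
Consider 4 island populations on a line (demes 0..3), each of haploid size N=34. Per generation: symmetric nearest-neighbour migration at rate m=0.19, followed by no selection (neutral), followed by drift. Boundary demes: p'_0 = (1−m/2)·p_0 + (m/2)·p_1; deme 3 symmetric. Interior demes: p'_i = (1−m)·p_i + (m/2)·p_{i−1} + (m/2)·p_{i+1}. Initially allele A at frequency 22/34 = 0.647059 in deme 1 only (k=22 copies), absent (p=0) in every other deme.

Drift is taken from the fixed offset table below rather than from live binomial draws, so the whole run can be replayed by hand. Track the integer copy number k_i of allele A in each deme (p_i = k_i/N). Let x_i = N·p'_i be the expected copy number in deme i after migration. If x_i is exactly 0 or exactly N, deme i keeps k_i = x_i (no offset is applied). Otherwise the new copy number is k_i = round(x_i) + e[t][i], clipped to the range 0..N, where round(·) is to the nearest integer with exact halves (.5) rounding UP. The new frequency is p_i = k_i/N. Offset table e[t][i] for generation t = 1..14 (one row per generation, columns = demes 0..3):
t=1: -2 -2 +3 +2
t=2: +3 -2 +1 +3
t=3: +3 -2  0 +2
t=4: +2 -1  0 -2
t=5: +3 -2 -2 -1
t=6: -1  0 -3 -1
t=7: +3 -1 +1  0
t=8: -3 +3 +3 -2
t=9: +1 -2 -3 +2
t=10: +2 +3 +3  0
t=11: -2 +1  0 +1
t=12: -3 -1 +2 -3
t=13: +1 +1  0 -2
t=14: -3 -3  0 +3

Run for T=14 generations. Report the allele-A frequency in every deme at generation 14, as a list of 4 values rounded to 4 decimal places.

[0.1765, 0.2353, 0.2353, 0.1176]

t=0: k=[0 22 0 0]
t=1: x=[2.0900 17.8200 2.0900 0.0000] k=[0 16 5 0]
t=2: x=[1.5200 13.4350 5.5700 0.4750] k=[5 11 7 3]
t=3: x=[5.5700 10.0500 7.0000 3.3800] k=[9 8 7 5]
t=4: x=[8.9050 8.0000 6.9050 5.1900] k=[11 7 7 3]
t=5: x=[10.6200 7.3800 6.6200 3.3800] k=[14 5 5 2]
t=6: x=[13.1450 5.8550 4.7150 2.2850] k=[12 6 2 1]
t=7: x=[11.4300 6.1900 2.2850 1.0950] k=[14 5 3 1]
t=8: x=[13.1450 5.6650 3.0000 1.1900] k=[10 9 6 0]
t=9: x=[9.9050 8.8100 5.7150 0.5700] k=[11 7 3 3]
t=10: x=[10.6200 7.0000 3.3800 3.0000] k=[13 10 6 3]
t=11: x=[12.7150 9.9050 6.0950 3.2850] k=[11 11 6 4]
t=12: x=[11.0000 10.5250 6.2850 4.1900] k=[8 10 8 1]
t=13: x=[8.1900 9.6200 7.5250 1.6650] k=[9 11 8 0]
t=14: x=[9.1900 10.5250 7.5250 0.7600] k=[6 8 8 4]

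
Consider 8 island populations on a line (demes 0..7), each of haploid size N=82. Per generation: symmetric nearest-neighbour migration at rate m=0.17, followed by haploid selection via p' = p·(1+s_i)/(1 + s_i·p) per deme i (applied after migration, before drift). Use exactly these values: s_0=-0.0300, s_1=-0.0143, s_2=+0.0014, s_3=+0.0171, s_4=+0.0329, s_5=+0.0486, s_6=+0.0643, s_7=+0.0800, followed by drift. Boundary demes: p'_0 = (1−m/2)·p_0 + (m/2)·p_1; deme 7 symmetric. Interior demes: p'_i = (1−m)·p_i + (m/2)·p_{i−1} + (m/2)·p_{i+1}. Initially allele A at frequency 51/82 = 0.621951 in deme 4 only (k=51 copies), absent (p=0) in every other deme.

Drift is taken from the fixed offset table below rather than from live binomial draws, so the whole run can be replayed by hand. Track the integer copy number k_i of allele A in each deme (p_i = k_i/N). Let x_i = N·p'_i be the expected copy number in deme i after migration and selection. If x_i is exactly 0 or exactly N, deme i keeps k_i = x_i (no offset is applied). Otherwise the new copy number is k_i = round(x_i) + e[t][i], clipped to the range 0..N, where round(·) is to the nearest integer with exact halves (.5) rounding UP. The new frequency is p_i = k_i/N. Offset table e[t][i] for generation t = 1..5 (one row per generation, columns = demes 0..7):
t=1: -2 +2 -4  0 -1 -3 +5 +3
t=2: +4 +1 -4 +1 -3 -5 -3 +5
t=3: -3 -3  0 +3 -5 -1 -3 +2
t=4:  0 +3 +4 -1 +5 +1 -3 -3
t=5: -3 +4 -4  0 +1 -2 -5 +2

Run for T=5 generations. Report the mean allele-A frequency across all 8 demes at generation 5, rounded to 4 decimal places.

t=0: k=[0 0 0 0 51 0 0 0]
t=1: x=[0.0000 0.0000 0.0000 4.4051 42.9925 4.5340 0.0000 0.0000] k=[0 0 0 4 42 2 0 0]
t=2: x=[0.0000 0.0000 0.3405 6.9978 36.0225 5.4672 0.1809 0.0000] k=[0 0 0 8 33 0 0 0]
t=3: x=[0.0000 0.0000 0.6809 9.5876 28.6706 2.9364 0.0000 0.0000] k=[0 0 1 13 24 2 0 0]
t=4: x=[0.0000 0.0838 1.9376 13.1006 21.7077 3.8713 0.1809 0.0000] k=[0 3 6 12 27 5 0 0]
t=5: x=[0.2474 2.9586 6.2631 12.9488 24.4062 6.7325 0.4522 0.0000] k=[0 7 2 13 25 5 0 0]

0.0793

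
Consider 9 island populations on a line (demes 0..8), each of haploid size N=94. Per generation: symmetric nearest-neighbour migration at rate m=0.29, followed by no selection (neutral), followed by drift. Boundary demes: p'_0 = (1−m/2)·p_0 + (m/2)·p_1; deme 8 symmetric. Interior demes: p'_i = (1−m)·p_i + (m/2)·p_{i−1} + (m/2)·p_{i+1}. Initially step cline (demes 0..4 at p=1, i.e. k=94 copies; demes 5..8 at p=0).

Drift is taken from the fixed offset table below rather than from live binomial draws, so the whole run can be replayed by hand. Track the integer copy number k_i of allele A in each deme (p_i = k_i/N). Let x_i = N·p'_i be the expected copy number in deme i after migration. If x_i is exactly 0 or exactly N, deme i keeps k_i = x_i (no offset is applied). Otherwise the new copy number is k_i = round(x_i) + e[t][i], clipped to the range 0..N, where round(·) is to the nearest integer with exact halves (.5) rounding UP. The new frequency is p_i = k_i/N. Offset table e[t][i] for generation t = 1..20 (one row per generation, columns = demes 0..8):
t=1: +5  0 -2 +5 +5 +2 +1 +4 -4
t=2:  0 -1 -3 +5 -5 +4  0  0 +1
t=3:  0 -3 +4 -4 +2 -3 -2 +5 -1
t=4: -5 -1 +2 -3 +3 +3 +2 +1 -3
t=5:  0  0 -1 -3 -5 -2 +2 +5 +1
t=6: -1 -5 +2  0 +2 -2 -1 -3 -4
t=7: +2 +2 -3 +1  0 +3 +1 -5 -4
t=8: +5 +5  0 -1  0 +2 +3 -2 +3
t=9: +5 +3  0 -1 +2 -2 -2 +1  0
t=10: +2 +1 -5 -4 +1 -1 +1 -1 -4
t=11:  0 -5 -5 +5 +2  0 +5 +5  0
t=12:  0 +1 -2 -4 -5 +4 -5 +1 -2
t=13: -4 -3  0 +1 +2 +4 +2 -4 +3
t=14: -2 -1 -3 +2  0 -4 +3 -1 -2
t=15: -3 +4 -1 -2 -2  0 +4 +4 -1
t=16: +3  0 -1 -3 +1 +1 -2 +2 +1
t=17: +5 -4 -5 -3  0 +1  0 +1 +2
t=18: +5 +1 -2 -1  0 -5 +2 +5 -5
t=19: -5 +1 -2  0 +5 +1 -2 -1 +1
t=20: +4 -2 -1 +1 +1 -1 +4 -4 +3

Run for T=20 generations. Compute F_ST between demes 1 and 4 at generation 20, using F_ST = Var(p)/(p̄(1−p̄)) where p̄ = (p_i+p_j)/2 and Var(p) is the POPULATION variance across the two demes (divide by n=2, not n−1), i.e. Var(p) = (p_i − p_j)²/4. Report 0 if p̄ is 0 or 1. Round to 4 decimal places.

t=0: k=[94 94 94 94 94 0 0 0 0]
t=1: x=[94.0000 94.0000 94.0000 94.0000 80.3700 13.6300 0.0000 0.0000 0.0000] k=[94 94 94 94 85 16 0 0 0]
t=2: x=[94.0000 94.0000 94.0000 92.6950 76.3000 23.6850 2.3200 0.0000 0.0000] k=[94 94 94 94 71 28 2 0 0]
t=3: x=[94.0000 94.0000 94.0000 90.6650 68.1000 30.4650 5.4800 0.2900 0.0000] k=[94 94 94 87 70 27 3 5 0]
t=4: x=[94.0000 94.0000 92.9850 85.5500 66.2300 29.7550 6.7700 3.9850 0.7250] k=[94 94 94 83 69 33 9 5 0]
t=5: x=[94.0000 94.0000 92.4050 82.5650 65.8100 34.7400 11.9000 4.8550 0.7250] k=[94 94 91 80 61 33 14 10 2]
t=6: x=[94.0000 93.5650 89.8400 78.8400 59.6950 34.3050 16.1750 9.4200 3.1600] k=[94 89 92 79 62 32 15 6 0]
t=7: x=[93.2750 90.1600 89.6800 78.4200 60.1150 33.8850 16.1600 6.4350 0.8700] k=[94 92 87 79 60 37 17 1 0]
t=8: x=[93.7100 91.5650 86.5650 77.4050 59.4200 37.4350 17.5800 3.1750 0.1450] k=[94 94 87 76 59 39 21 1 3]
t=9: x=[94.0000 92.9850 86.4200 75.1300 58.5650 39.2900 20.7100 4.1900 2.7100] k=[94 94 86 74 61 37 19 5 3]
t=10: x=[94.0000 92.8400 85.4200 73.8550 59.4050 37.8700 19.5800 6.7400 3.2900] k=[94 94 80 70 60 37 21 6 0]
t=11: x=[94.0000 91.9700 80.5800 70.0000 58.1150 38.0150 21.1450 7.3050 0.8700] k=[94 87 76 75 60 38 26 12 1]
t=12: x=[92.9850 86.4200 77.4500 72.9700 58.9850 39.4500 25.7100 12.4350 2.5950] k=[93 87 75 69 54 43 21 13 1]
t=13: x=[92.1300 86.1300 75.8700 67.6950 54.5800 41.4050 23.0300 12.4200 2.7400] k=[88 83 76 69 57 45 25 8 6]
t=14: x=[87.2750 82.7100 76.0000 68.2750 57.0000 43.8400 25.4350 10.1750 6.2900] k=[85 82 73 70 57 40 28 9 4]
t=15: x=[84.5650 81.1300 73.8700 68.5500 56.4200 40.7250 26.9850 11.0300 4.7250] k=[82 85 73 67 54 41 31 15 4]
t=16: x=[82.4350 82.8250 73.8700 65.9850 54.0000 41.4350 30.1300 15.7250 5.5950] k=[85 83 73 63 55 42 28 18 7]
t=17: x=[84.7100 81.8400 73.0000 63.2900 54.2750 41.8550 28.5800 17.8550 8.5950] k=[90 78 68 60 54 43 29 19 11]
t=18: x=[88.2600 78.2900 68.2900 60.2900 53.2750 42.5650 29.5800 19.2900 12.1600] k=[93 79 66 59 53 38 32 24 7]
t=19: x=[90.9700 79.1450 66.8700 59.1450 51.6950 39.3050 31.7100 22.6950 9.4650] k=[86 80 65 59 57 40 30 22 10]
t=20: x=[85.1300 78.6950 66.3050 59.5800 54.8250 41.0150 30.2900 21.4200 11.7400] k=[89 77 65 61 56 40 34 17 15]

0.0603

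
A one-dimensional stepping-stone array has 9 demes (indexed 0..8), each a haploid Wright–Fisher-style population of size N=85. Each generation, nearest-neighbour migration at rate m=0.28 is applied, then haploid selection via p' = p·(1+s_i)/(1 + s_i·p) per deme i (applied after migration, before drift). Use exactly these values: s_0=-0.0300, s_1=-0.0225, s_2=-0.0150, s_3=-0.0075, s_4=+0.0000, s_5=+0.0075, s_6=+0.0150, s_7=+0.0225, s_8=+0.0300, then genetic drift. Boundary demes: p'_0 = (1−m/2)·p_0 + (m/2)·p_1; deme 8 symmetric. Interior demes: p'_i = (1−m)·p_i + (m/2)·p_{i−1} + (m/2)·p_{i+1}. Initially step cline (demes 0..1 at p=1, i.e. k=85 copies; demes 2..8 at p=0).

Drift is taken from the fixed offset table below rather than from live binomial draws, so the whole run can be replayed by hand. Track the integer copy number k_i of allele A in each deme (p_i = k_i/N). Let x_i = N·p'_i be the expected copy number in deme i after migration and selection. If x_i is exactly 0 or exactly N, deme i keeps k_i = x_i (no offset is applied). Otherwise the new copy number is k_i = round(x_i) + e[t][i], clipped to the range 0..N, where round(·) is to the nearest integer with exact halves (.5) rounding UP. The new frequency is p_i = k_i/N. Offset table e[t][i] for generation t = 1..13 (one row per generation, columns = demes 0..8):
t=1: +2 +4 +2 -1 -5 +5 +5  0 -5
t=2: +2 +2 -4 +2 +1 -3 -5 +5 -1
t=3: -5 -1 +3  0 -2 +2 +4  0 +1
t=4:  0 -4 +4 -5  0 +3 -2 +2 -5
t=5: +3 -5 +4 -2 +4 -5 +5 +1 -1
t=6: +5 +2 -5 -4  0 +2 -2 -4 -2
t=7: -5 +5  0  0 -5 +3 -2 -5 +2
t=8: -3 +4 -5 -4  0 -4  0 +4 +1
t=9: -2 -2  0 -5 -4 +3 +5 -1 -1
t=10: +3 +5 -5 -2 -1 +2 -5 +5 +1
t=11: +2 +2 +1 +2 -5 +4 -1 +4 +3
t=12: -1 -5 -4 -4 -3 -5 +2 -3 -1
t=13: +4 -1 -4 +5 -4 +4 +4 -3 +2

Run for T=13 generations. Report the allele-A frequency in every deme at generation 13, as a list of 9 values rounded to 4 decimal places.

t=0: k=[85 85 0 0 0 0 0 0 0]
t=1: x=[85.0000 72.8652 11.7462 0.0000 0.0000 0.0000 0.0000 0.0000 0.0000] k=[85 77 14 0 0 0 0 0 0]
t=2: x=[83.8458 69.0066 20.6230 1.9456 0.0000 0.0000 0.0000 0.0000 0.0000] k=[85 71 17 4 0 0 0 0 0]
t=3: x=[82.9808 65.0547 22.4891 5.2230 0.5600 0.0000 0.0000 0.0000 0.0000] k=[78 64 25 5 0 0 0 0 0]
t=4: x=[75.7929 60.1013 27.3787 7.0512 0.7000 0.0000 0.0000 0.0000 0.0000] k=[76 56 31 2 1 0 0 0 0]
t=5: x=[72.8871 54.8588 30.1453 5.8787 1.0000 0.1410 0.0000 0.0000 0.0000] k=[76 50 34 4 5 0 0 0 0]
t=6: x=[72.0287 50.9365 31.7389 8.2835 4.1600 0.7052 0.0000 0.0000 0.0000] k=[77 53 27 4 4 3 0 0 0]
t=7: x=[73.3369 52.2631 27.1400 7.1704 3.8600 2.7397 0.4263 0.0000 0.0000] k=[68 57 27 7 0 6 0 0 0]
t=8: x=[66.0147 53.8925 28.1149 8.7607 1.8200 4.3507 0.8525 0.0000 0.0000] k=[63 58 23 5 2 0 1 0 0]
t=9: x=[61.7896 53.3493 25.1118 7.0512 2.1400 0.4231 0.7307 0.1431 0.0000] k=[60 51 25 2 0 3 6 0 0]
t=10: x=[58.1841 48.1457 25.1515 4.9051 0.7000 3.0217 4.8071 0.8587 0.0000] k=[61 53 20 3 0 5 0 6 0]
t=11: x=[59.3376 49.0287 21.9927 4.9250 1.1200 3.6258 1.5627 4.4122 0.8649] k=[61 51 23 7 0 8 1 8 4]
t=12: x=[59.0542 48.0052 24.4161 8.2040 2.1000 5.9412 3.0028 6.5941 4.6893] k=[58 43 20 4 0 1 5 4 4]
t=13: x=[55.3143 41.3966 20.7421 5.6402 0.7000 1.4305 4.3612 4.2285 4.1142] k=[59 40 17 11 0 5 8 1 6]

[0.6941, 0.4706, 0.2000, 0.1294, 0.0000, 0.0588, 0.0941, 0.0118, 0.0706]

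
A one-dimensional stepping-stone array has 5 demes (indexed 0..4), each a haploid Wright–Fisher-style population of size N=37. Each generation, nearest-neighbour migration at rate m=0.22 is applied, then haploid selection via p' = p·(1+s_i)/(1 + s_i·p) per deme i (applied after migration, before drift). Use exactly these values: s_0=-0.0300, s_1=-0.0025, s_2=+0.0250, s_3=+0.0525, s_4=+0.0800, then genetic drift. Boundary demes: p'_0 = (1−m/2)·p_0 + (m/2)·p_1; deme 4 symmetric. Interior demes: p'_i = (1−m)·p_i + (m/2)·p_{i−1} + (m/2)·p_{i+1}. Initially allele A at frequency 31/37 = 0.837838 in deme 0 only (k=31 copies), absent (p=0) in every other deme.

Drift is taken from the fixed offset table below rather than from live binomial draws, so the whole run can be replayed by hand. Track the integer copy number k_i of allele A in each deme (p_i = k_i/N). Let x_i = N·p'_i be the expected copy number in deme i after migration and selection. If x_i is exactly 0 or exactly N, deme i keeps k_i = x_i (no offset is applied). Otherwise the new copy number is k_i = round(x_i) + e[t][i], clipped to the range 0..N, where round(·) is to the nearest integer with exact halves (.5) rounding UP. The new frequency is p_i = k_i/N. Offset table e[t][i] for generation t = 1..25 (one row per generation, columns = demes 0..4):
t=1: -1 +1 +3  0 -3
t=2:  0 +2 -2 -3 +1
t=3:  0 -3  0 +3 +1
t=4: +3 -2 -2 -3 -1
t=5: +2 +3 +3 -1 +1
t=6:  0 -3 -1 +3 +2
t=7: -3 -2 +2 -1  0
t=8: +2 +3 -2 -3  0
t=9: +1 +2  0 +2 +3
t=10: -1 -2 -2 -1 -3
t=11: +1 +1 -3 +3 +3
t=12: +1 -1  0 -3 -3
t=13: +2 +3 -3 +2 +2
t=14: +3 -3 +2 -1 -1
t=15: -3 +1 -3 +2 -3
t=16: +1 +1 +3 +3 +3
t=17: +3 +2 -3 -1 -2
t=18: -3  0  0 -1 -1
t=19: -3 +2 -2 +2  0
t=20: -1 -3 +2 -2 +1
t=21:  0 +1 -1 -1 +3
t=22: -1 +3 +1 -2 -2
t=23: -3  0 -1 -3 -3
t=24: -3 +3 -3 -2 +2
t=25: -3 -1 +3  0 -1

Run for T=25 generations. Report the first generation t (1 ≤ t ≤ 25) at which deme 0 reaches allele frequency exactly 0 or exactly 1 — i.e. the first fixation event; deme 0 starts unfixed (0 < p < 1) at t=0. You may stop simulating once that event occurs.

t=0: k=[31 0 0 0 0]
t=1: x=[27.3747 3.4023 0.0000 0.0000 0.0000] k=[26 4 0 0 0]
t=2: x=[23.3184 5.9675 0.4509 0.0000 0.0000] k=[23 8 0 0 0]
t=3: x=[21.0743 8.7533 0.9015 0.0000 0.0000] k=[21 6 1 0 0]
t=4: x=[19.0687 7.0856 1.4746 0.1158 0.0000] k=[22 5 0 0 0]
t=5: x=[19.8501 6.3069 0.5635 0.0000 0.0000] k=[22 9 4 0 0]
t=6: x=[20.2913 9.8619 4.2011 0.4628 0.0000] k=[20 7 3 3 0]
t=7: x=[18.2883 7.9743 3.5178 2.7996 0.3561] k=[15 6 6 2 0]
t=8: x=[13.7458 6.9758 5.6777 2.3292 0.2375] k=[16 10 4 0 0]
t=9: x=[15.0672 9.9817 4.3132 0.4628 0.0000] k=[16 12 4 2 0]
t=10: x=[15.2861 11.5401 4.7615 2.0990 0.2375] k=[14 10 3 1 0]
t=11: x=[13.2994 9.6521 3.6300 1.1664 0.1188] k=[14 11 1 4 3]
t=12: x=[13.4085 10.2115 2.4867 3.7281 3.3364] k=[14 9 2 1 0]
t=13: x=[13.1903 8.7632 2.7216 1.0510 0.1188] k=[15 12 0 3 2]
t=14: x=[14.4012 10.9907 1.6894 2.6846 2.2685] k=[17 8 4 2 1]
t=15: x=[15.7339 8.5336 4.3132 2.2141 1.1959] k=[13 10 1 4 0]
t=16: x=[12.4175 9.3225 2.3743 3.3841 0.4747] k=[13 10 5 6 3]
t=17: x=[12.4175 9.7620 5.7794 5.8061 3.5707] k=[15 12 3 5 2]
t=18: x=[14.4012 11.3203 4.3030 4.6542 2.5038] k=[11 11 4 4 2]
t=19: x=[10.7660 10.2115 4.8735 3.9572 2.3861] k=[8 12 3 6 2]
t=20: x=[8.2432 10.5511 4.4151 5.4640 2.6214] k=[7 8 6 3 4]
t=21: x=[6.9367 7.6548 6.0133 3.6030 4.1662] k=[7 9 5 3 7]
t=22: x=[7.0446 8.3238 5.3317 3.8322 6.9857] k=[6 11 6 2 5]
t=23: x=[6.3874 9.8819 6.2370 2.9040 4.9932] k=[3 10 5 0 2]
t=24: x=[3.6681 8.6634 5.1077 0.8095 1.9150] k=[1 12 2 0 4]
t=25: x=[2.1475 9.6721 2.9463 0.6940 3.8154] k=[0 9 6 1 3]

25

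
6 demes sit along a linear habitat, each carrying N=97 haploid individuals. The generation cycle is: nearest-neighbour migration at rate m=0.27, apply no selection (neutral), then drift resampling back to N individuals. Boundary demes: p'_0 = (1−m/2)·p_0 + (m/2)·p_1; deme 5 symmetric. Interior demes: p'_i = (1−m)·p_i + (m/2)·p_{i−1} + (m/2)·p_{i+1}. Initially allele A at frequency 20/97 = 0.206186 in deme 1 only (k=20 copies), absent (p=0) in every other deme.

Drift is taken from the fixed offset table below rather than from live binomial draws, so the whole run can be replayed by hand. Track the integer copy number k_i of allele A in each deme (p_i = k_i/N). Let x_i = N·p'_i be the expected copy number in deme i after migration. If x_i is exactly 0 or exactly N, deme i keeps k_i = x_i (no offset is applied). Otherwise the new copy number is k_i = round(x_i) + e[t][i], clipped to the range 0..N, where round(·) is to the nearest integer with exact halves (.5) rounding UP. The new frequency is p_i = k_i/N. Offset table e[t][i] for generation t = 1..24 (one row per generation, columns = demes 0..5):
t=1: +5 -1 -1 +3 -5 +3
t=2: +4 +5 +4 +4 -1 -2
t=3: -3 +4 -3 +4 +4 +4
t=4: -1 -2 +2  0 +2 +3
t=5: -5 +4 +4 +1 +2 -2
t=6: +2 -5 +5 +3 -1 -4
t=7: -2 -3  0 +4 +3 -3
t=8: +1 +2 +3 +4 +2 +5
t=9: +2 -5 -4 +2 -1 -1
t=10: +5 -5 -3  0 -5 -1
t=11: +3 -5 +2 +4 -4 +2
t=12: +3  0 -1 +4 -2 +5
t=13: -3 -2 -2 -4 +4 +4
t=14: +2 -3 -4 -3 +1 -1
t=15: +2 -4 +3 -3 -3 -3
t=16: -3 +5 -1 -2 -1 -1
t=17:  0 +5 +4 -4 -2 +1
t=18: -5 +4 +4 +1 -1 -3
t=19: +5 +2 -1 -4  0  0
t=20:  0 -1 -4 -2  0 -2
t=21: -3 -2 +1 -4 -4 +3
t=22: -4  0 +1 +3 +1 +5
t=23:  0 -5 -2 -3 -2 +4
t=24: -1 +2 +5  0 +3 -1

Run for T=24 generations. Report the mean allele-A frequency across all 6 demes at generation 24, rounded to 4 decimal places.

0.0756

t=0: k=[0 20 0 0 0 0]
t=1: x=[2.7000 14.6000 2.7000 0.0000 0.0000 0.0000] k=[8 14 2 0 0 0]
t=2: x=[8.8100 11.5700 3.3500 0.2700 0.0000 0.0000] k=[13 17 7 4 0 0]
t=3: x=[13.5400 15.1100 7.9450 3.8650 0.5400 0.0000] k=[11 19 5 8 5 0]
t=4: x=[12.0800 16.0300 7.2950 7.1900 4.7300 0.6750] k=[11 14 9 7 7 4]
t=5: x=[11.4050 12.9200 9.4050 7.2700 6.5950 4.4050] k=[6 17 13 8 9 2]
t=6: x=[7.4850 14.9750 12.8650 8.8100 7.9200 2.9450] k=[9 10 18 12 7 0]
t=7: x=[9.1350 10.9450 16.1100 12.1350 6.7300 0.9450] k=[7 8 16 16 10 0]
t=8: x=[7.1350 8.9450 14.9200 15.1900 9.4600 1.3500] k=[8 11 18 19 11 6]
t=9: x=[8.4050 11.5400 17.1900 17.7850 11.4050 6.6750] k=[10 7 13 20 10 6]
t=10: x=[9.5950 8.2150 13.1350 17.7050 10.8100 6.5400] k=[15 3 10 18 6 6]
t=11: x=[13.3800 5.5650 10.1350 15.3000 7.6200 6.0000] k=[16 1 12 19 4 8]
t=12: x=[13.9750 4.5100 11.4600 16.0300 6.5650 7.4600] k=[17 5 10 20 5 12]
t=13: x=[15.3800 7.2950 10.6750 16.6250 7.9700 11.0550] k=[12 5 9 13 12 15]
t=14: x=[11.0550 6.4850 9.0000 12.3250 12.5400 14.5950] k=[13 3 5 9 14 14]
t=15: x=[11.6500 4.6200 5.2700 9.1350 13.3250 14.0000] k=[14 1 8 6 10 11]
t=16: x=[12.2450 3.7000 6.7850 6.8100 9.5950 10.8650] k=[9 9 6 5 9 10]
t=17: x=[9.0000 8.5950 6.2700 5.6750 8.5950 9.8650] k=[9 14 10 2 7 11]
t=18: x=[9.6750 12.7850 9.4600 3.7550 6.8650 10.4600] k=[5 17 13 5 6 7]
t=19: x=[6.6200 14.8400 12.4600 6.2150 6.0000 6.8650] k=[12 17 11 2 6 7]
t=20: x=[12.6750 15.5150 10.5950 3.7550 5.5950 6.8650] k=[13 15 7 2 6 5]
t=21: x=[13.2700 13.6500 7.4050 3.2150 5.3250 5.1350] k=[10 12 8 0 1 8]
t=22: x=[10.2700 11.1900 7.4600 1.2150 1.8100 7.0550] k=[6 11 8 4 3 12]
t=23: x=[6.6750 9.9200 7.8650 4.4050 4.3500 10.7850] k=[7 5 6 1 2 15]
t=24: x=[6.7300 5.4050 5.1900 1.8100 3.6200 13.2450] k=[6 7 10 2 7 12]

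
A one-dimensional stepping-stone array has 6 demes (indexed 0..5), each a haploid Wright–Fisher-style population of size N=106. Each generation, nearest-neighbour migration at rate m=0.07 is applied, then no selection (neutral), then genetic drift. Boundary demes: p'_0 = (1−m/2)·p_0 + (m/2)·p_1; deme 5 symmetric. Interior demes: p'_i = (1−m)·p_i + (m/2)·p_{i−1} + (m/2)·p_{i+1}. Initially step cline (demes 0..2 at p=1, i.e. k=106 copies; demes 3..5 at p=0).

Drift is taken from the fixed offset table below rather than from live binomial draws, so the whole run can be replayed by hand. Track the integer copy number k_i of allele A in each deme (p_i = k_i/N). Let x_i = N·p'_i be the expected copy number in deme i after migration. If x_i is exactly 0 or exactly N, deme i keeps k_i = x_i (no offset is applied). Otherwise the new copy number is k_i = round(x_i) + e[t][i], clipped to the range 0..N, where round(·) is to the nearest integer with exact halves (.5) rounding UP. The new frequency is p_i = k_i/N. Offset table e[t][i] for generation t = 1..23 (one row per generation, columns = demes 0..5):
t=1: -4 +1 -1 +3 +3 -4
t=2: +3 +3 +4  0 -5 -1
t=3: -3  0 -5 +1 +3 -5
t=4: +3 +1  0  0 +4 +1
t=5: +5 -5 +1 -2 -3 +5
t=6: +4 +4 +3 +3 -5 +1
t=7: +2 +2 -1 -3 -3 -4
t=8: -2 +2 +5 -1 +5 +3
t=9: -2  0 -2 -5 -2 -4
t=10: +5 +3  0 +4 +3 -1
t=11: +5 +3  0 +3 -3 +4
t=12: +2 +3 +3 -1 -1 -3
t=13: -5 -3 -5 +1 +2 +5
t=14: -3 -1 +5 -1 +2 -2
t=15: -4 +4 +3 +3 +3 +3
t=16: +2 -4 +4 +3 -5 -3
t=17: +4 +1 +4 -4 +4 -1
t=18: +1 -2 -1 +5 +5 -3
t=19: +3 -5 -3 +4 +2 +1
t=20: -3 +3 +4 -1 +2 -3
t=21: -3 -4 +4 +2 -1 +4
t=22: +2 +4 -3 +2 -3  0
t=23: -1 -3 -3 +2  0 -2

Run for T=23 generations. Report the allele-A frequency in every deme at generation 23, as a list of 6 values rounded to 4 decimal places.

t=0: k=[106 106 106 0 0 0]
t=1: x=[106.0000 106.0000 102.2900 3.7100 0.0000 0.0000] k=[106 106 101 7 0 0]
t=2: x=[106.0000 105.8250 97.8850 10.0450 0.2450 0.0000] k=[106 106 102 10 0 0]
t=3: x=[106.0000 105.8600 98.9200 12.8700 0.3500 0.0000] k=[106 106 94 14 3 0]
t=4: x=[106.0000 105.5800 91.6200 16.4150 3.2800 0.1050] k=[106 106 92 16 7 1]
t=5: x=[106.0000 105.5100 89.8300 18.3450 7.1050 1.2100] k=[106 101 91 16 4 6]
t=6: x=[105.8250 100.8250 88.7250 18.2050 4.4900 5.9300] k=[106 105 92 21 0 7]
t=7: x=[105.9650 104.5800 89.9700 22.7500 0.9800 6.7550] k=[106 106 89 20 0 3]
t=8: x=[106.0000 105.4050 87.1800 21.7150 0.8050 2.8950] k=[106 106 92 21 6 6]
t=9: x=[106.0000 105.5100 90.0050 22.9600 6.5250 6.0000] k=[106 106 88 18 5 2]
t=10: x=[106.0000 105.3700 86.1800 19.9950 5.3500 2.1050] k=[106 106 86 24 8 1]
t=11: x=[106.0000 105.3000 84.5300 25.6100 8.3150 1.2450] k=[106 106 85 29 5 5]
t=12: x=[106.0000 105.2650 83.7750 30.1200 5.8400 5.0000] k=[106 106 87 29 5 2]
t=13: x=[106.0000 105.3350 85.6350 30.1900 5.7350 2.1050] k=[106 102 81 31 8 7]
t=14: x=[105.8600 101.4050 79.9850 31.9450 8.7700 7.0350] k=[103 100 85 31 11 5]
t=15: x=[102.8950 99.5800 83.6350 32.1900 11.4900 5.2100] k=[99 104 87 35 14 8]
t=16: x=[99.1750 103.2300 85.7750 36.0850 14.5250 8.2100] k=[101 99 90 39 10 5]
t=17: x=[100.9300 98.7550 88.5300 39.7700 10.8400 5.1750] k=[105 100 93 36 15 4]
t=18: x=[104.8250 99.9300 91.2500 37.2600 15.3500 4.3850] k=[106 98 90 42 20 1]
t=19: x=[105.7200 98.0000 88.6000 42.9100 20.1050 1.6650] k=[106 93 86 47 22 3]
t=20: x=[105.5450 93.2100 84.8800 47.4900 22.2100 3.6650] k=[103 96 89 46 24 1]
t=21: x=[102.7550 96.0000 87.7400 46.7350 23.9650 1.8050] k=[100 92 92 49 23 6]
t=22: x=[99.7200 92.2800 90.4950 49.5950 23.3150 6.5950] k=[102 96 87 52 20 7]
t=23: x=[101.7900 95.8950 86.0900 52.1050 20.6650 7.4550] k=[101 93 83 54 21 5]

[0.9528, 0.8774, 0.7830, 0.5094, 0.1981, 0.0472]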